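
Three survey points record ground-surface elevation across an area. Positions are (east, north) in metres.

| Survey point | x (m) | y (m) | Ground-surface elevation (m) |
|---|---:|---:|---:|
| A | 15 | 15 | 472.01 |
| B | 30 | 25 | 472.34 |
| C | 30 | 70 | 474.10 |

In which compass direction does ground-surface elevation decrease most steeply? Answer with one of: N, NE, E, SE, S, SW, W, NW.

S

Three-point gradient (reference A): Δ to B = (15, 10, +0.33), Δ to C = (15, 55, +2.09).
∂z/∂x = -0.004074, ∂z/∂y = +0.03911 (det = 675).
Steepest decrease is along −∇f = (+0.004074 E, -0.03911 N) → south.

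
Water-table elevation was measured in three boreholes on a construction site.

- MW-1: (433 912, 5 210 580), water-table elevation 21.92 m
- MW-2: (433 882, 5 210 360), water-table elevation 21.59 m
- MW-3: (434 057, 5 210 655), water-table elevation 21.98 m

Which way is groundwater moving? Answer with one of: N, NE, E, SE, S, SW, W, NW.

S

Differences from MW-1: to MW-2 (Δx, Δy, Δh) = (-30, -220, -0.33); to MW-3 = (145, 75, +0.06).
Determinant of the coordinate differences = (-30)·75 − 145·(-220) = 29650.
∂h/∂x = [(-0.33)·75 − (+0.06)·(-220)] / 29650 = -0.0003895
∂h/∂y = [(-30)·(+0.06) − 145·(-0.33)] / 29650 = +0.001553
Flow = −∇h = (+0.0003895 east, -0.001553 north), which points south.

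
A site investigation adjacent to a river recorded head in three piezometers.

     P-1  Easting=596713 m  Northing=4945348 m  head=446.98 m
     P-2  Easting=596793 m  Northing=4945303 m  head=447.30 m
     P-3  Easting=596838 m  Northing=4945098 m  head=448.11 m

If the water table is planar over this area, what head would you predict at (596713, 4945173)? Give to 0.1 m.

447.6 m

Taking P-1 as reference: P-2−P-1 = (80, -45, +0.32); P-3−P-1 = (125, -250, +1.13).
Solve a·Δx + b·Δy = Δh: det = 80·(-250) − 125·(-45) = -14375.
∂h/∂x = [(+0.32)·(-250) − (+1.13)·(-45)] / -14375 = +0.002028
∂h/∂y = [80·(+1.13) − 125·(+0.32)] / -14375 = -0.003506
h(596713, 4945173) = 446.98 + (+0.002028)·(0) + (-0.003506)·(-175) = 446.98 +0.000 +0.614 = 447.594 m.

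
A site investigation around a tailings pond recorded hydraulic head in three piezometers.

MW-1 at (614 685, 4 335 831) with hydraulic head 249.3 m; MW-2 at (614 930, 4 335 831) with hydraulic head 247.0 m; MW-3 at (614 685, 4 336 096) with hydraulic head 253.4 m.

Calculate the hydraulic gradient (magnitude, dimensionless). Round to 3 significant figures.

∂h/∂x = (247.0 − 249.3) / (614930 − 614685) = -0.009388
∂h/∂y = (253.4 − 249.3) / (4336096 − 4335831) = +0.01547
|∇h| = √(-0.009388² + 0.01547²) = 0.0181

0.0181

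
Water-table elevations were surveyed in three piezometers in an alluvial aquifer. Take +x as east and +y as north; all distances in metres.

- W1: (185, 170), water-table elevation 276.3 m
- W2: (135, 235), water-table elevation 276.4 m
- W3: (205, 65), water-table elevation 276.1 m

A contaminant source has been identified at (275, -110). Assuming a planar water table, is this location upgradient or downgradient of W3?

downgradient

Differences from W1: to W2 (Δx, Δy, Δh) = (-50, 65, +0.1); to W3 = (20, -105, -0.2).
Solve a·Δx + b·Δy = Δh: det = (-50)·(-105) − 20·65 = 3950.
∂h/∂x = [(+0.1)·(-105) − (-0.2)·65] / 3950 = +0.0006329
∂h/∂y = [(-50)·(-0.2) − 20·(+0.1)] / 3950 = +0.002025
Head at (275, -110) = 276.3 + (+0.0006329)·(90) + (+0.002025)·(-280) = 275.79 m.
That is lower than the 276.1 m at W3, so the point is downgradient.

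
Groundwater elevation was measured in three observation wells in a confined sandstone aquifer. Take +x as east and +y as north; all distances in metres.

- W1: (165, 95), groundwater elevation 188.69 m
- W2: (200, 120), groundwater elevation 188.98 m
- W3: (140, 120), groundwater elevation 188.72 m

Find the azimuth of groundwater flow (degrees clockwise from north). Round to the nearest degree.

218°

With h = a·x + b·y + c and W1 as origin, the differences give:
  35·a + 25·b = +0.29
  (-25)·a + 25·b = +0.03
Eliminate b (×25 and ×25, subtract): 1500·a = 6.500 → a = ∂h/∂x = +0.004333
Back-substitute: b = ∂h/∂y = +0.005533.
Flow direction (−∇h) has components (-0.004333 E, -0.005533 N).
Azimuth = atan2(E, N) = atan2(-0.004333, -0.005533) = 218.1° ≈ 218°.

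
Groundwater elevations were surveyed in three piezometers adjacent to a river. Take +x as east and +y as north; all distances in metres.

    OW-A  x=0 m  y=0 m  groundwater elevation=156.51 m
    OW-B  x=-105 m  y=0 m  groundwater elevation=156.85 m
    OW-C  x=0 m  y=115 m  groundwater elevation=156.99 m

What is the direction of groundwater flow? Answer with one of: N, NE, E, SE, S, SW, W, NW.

∂h/∂x = (156.85 − 156.51) / (-105 − 0) = -0.003238
∂h/∂y = (156.99 − 156.51) / (115 − 0) = +0.004174
Flow = −∇h = (+0.003238 east, -0.004174 north), which points southeast.

SE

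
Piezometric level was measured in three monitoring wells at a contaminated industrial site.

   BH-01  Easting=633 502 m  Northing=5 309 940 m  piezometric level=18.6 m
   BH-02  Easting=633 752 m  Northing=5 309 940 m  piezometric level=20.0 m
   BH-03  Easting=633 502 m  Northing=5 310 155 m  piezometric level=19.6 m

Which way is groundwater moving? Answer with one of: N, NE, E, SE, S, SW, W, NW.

∂h/∂x = (20.0 − 18.6) / (633752 − 633502) = +0.005600
∂h/∂y = (19.6 − 18.6) / (5310155 − 5309940) = +0.004651
Flow = −∇h = (-0.005600 east, -0.004651 north), which points southwest.

SW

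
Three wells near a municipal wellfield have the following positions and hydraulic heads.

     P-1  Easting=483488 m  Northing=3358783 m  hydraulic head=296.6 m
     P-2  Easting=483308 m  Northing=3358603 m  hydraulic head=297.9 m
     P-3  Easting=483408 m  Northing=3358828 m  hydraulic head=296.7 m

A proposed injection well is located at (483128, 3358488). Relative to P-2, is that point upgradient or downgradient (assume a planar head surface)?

upgradient

Differences from P-1: to P-2 (Δx, Δy, Δh) = (-180, -180, +1.3); to P-3 = (-80, 45, +0.1).
Solve a·Δx + b·Δy = Δh: det = (-180)·45 − (-80)·(-180) = -22500.
∂h/∂x = [(+1.3)·45 − (+0.1)·(-180)] / -22500 = -0.003400
∂h/∂y = [(-180)·(+0.1) − (-80)·(+1.3)] / -22500 = -0.003822
Head at (483128, 3358488) = 296.6 + (-0.003400)·(-360) + (-0.003822)·(-295) = 298.95 m.
That is higher than the 297.9 m at P-2, so the point is upgradient.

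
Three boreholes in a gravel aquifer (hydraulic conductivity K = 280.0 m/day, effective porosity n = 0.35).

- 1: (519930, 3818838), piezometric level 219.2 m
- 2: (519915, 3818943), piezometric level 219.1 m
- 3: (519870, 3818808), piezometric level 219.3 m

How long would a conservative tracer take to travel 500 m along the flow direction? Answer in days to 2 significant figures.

With h = a·x + b·y + c and 1 as origin, the differences give:
  (-15)·a + 105·b = -0.1
  (-60)·a + (-30)·b = +0.1
Eliminate b (×(-30) and ×105, subtract): 6750·a = -7.50 → a = ∂h/∂x = -0.001111
Back-substitute: b = ∂h/∂y = -0.001111.
|∇h| = √(-0.001111² + -0.001111²) = 0.001571
Seepage velocity v = K·i/n = 280.0 × 0.001571 / 0.35 = 1.257 m/day.
t = 500 / 1.257 = 397.8 days.

400 days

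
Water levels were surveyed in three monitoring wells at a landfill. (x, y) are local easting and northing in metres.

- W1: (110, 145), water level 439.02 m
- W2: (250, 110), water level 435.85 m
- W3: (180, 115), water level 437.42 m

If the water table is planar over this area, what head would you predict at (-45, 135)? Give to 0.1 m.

442.5 m

Taking W1 as reference: W2−W1 = (140, -35, -3.17); W3−W1 = (70, -30, -1.60).
Determinant of the coordinate differences = 140·(-30) − 70·(-35) = -1750.
∂h/∂x = [(-3.17)·(-30) − (-1.60)·(-35)] / -1750 = -0.02234
∂h/∂y = [140·(-1.60) − 70·(-3.17)] / -1750 = +0.001200
h(-45, 135) = 439.02 + (-0.02234)·(-155) + (+0.001200)·(-10) = 439.02 +3.463 -0.012 = 442.471 m.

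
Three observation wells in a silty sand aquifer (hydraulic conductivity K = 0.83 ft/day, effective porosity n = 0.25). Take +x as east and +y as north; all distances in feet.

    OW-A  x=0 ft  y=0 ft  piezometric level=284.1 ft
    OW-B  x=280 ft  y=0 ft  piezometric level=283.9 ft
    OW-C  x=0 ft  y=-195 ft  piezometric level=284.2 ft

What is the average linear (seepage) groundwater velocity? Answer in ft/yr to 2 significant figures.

1.1 ft/yr

∂h/∂x = (283.9 − 284.1) / (280 − 0) = -0.0007143
∂h/∂y = (284.2 − 284.1) / (-195 − 0) = -0.0005128
|∇h| = √(-0.0007143² + -0.0005128²) = 0.0008793
Seepage velocity v = K·i/n = 0.83 × 0.0008793 / 0.25 = 0.002919 ft/day = 1.066 ft/yr.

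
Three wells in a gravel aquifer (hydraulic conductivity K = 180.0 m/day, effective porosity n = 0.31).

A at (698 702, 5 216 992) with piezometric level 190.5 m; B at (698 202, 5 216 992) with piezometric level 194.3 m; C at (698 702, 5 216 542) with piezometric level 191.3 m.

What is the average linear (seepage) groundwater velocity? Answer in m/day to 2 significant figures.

∂h/∂x = (194.3 − 190.5) / (698202 − 698702) = -0.007600
∂h/∂y = (191.3 − 190.5) / (5216542 − 5216992) = -0.001778
|∇h| = √(-0.007600² + -0.001778²) = 0.007805
Seepage velocity v = K·i/n = 180.0 × 0.007805 / 0.31 = 4.532 m/day.

4.5 m/day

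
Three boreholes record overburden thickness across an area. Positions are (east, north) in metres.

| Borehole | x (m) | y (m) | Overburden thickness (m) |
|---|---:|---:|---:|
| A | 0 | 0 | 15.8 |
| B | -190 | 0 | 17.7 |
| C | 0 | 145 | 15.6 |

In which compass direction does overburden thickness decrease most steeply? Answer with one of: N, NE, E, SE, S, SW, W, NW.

E

∂d/∂x = (17.7 − 15.8) / (-190 − 0) = -0.010000
∂d/∂y = (15.6 − 15.8) / (145 − 0) = -0.001379
Steepest decrease is along −∇f = (+0.010000 E, +0.001379 N) → east.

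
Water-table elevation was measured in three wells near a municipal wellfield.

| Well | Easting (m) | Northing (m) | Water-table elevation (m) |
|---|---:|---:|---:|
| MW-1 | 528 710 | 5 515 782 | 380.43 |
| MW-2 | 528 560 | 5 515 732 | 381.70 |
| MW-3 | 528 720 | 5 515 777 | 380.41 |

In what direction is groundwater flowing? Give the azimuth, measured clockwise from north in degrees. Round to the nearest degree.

With h = a·x + b·y + c and MW-1 as origin, the differences give:
  (-150)·a + (-50)·b = +1.27
  10·a + (-5)·b = -0.02
Eliminate b (×(-5) and ×(-50), subtract): 1250·a = -7.350 → a = ∂h/∂x = -0.005880
Back-substitute: b = ∂h/∂y = -0.007760.
Flow direction (−∇h) has components (+0.005880 E, +0.007760 N).
Azimuth = atan2(E, N) = atan2(+0.005880, +0.007760) = 37.2° ≈ 037°.

037°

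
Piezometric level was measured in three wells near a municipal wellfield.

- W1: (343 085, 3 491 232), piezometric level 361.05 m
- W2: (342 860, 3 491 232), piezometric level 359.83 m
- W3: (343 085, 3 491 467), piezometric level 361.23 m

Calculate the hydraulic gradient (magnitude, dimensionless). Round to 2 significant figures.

∂h/∂x = (359.83 − 361.05) / (342860 − 343085) = +0.005422
∂h/∂y = (361.23 − 361.05) / (3491467 − 3491232) = +0.0007660
|∇h| = √(0.005422² + 0.0007660²) = 0.005476

0.0055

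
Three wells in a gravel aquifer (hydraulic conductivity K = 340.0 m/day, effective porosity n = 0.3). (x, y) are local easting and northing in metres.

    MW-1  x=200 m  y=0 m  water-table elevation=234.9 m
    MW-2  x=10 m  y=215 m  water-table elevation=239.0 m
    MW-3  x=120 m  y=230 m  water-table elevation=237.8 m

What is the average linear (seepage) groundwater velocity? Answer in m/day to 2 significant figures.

Differences from MW-1: to MW-2 (Δx, Δy, Δh) = (-190, 215, +4.1); to MW-3 = (-80, 230, +2.9).
Solve a·Δx + b·Δy = Δh: det = (-190)·230 − (-80)·215 = -26500.
∂h/∂x = [(+4.1)·230 − (+2.9)·215] / -26500 = -0.01206
∂h/∂y = [(-190)·(+2.9) − (-80)·(+4.1)] / -26500 = +0.008415
|∇h| = √(-0.01206² + 0.008415²) = 0.01471
Seepage velocity v = K·i/n = 340.0 × 0.01471 / 0.3 = 16.67 m/day.

17 m/day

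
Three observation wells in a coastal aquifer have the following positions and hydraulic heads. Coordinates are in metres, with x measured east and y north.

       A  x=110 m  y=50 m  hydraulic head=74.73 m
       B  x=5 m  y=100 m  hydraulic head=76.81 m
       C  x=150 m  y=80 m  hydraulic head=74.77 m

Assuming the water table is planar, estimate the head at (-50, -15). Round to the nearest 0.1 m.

75.5 m

Differences from A: to B (Δx, Δy, Δh) = (-105, 50, +2.08); to C = (40, 30, +0.04).
Solve a·Δx + b·Δy = Δh: det = (-105)·30 − 40·50 = -5150.
∂h/∂x = [(+2.08)·30 − (+0.04)·50] / -5150 = -0.01173
∂h/∂y = [(-105)·(+0.04) − 40·(+2.08)] / -5150 = +0.01697
h(-50, -15) = 74.73 + (-0.01173)·(-160) + (+0.01697)·(-65) = 74.73 +1.877 -1.103 = 75.503 m.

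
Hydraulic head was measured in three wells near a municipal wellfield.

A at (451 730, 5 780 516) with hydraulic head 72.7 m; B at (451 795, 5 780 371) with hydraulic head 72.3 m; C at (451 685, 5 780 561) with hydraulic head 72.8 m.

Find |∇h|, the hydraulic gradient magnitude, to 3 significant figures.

0.00334

Taking A as reference: B−A = (65, -145, -0.4); C−A = (-45, 45, +0.1).
Determinant of the coordinate differences = 65·45 − (-45)·(-145) = -3600.
∂h/∂x = [(-0.4)·45 − (+0.1)·(-145)] / -3600 = +0.0009722
∂h/∂y = [65·(+0.1) − (-45)·(-0.4)] / -3600 = +0.003194
|∇h| = √(0.0009722² + 0.003194²) = 0.003339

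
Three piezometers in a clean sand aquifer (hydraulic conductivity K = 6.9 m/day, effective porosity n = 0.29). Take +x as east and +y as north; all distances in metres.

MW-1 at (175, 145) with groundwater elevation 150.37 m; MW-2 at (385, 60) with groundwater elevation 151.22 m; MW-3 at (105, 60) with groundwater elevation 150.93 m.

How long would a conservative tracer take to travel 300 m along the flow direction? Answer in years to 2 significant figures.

Differences from MW-1: to MW-2 (Δx, Δy, Δh) = (210, -85, +0.85); to MW-3 = (-70, -85, +0.56).
Solve a·Δx + b·Δy = Δh: det = 210·(-85) − (-70)·(-85) = -23800.
∂h/∂x = [(+0.85)·(-85) − (+0.56)·(-85)] / -23800 = +0.001036
∂h/∂y = [210·(+0.56) − (-70)·(+0.85)] / -23800 = -0.007441
|∇h| = √(0.001036² + -0.007441²) = 0.007513
Seepage velocity v = K·i/n = 6.9 × 0.007513 / 0.29 = 0.1788 m/day.
t = 300 / 0.1788 = 1678 days = 4.59 years.

4.6 years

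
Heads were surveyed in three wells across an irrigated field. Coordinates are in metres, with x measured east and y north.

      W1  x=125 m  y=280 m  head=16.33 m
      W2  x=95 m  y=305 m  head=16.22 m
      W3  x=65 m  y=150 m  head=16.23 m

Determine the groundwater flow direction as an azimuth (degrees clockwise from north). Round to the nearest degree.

Taking W1 as reference: W2−W1 = (-30, 25, -0.11); W3−W1 = (-60, -130, -0.10).
Determinant of the coordinate differences = (-30)·(-130) − (-60)·25 = 5400.
∂h/∂x = [(-0.11)·(-130) − (-0.10)·25] / 5400 = +0.003111
∂h/∂y = [(-30)·(-0.10) − (-60)·(-0.11)] / 5400 = -0.0006667
Flow direction (−∇h) has components (-0.003111 E, +0.0006667 N).
Azimuth = atan2(E, N) = atan2(-0.003111, +0.0006667) = 282.1° ≈ 282°.

282°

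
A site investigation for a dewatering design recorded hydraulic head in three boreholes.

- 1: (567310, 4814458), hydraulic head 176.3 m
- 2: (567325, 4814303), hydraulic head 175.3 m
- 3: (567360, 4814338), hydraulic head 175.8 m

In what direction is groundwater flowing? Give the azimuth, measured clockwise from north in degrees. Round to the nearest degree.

With h = a·x + b·y + c and 1 as origin, the differences give:
  15·a + (-155)·b = -1.0
  50·a + (-120)·b = -0.5
Eliminate b (×(-120) and ×(-155), subtract): 5950·a = 42.50 → a = ∂h/∂x = +0.007143
Back-substitute: b = ∂h/∂y = +0.007143.
Flow direction (−∇h) has components (-0.007143 E, -0.007143 N).
Azimuth = atan2(E, N) = atan2(-0.007143, -0.007143) = 225.0° ≈ 225°.

225°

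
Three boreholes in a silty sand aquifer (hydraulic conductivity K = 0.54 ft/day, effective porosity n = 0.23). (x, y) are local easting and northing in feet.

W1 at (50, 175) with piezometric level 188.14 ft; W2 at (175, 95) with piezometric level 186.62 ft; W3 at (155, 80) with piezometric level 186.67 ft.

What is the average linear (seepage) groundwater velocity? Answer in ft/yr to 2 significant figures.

8.9 ft/yr

Differences from W1: to W2 (Δx, Δy, Δh) = (125, -80, -1.52); to W3 = (105, -95, -1.47).
Solve a·Δx + b·Δy = Δh: det = 125·(-95) − 105·(-80) = -3475.
∂h/∂x = [(-1.52)·(-95) − (-1.47)·(-80)] / -3475 = -0.007712
∂h/∂y = [125·(-1.47) − 105·(-1.52)] / -3475 = +0.006950
|∇h| = √(-0.007712² + 0.006950²) = 0.01038
Seepage velocity v = K·i/n = 0.54 × 0.01038 / 0.23 = 0.02437 ft/day = 8.901 ft/yr.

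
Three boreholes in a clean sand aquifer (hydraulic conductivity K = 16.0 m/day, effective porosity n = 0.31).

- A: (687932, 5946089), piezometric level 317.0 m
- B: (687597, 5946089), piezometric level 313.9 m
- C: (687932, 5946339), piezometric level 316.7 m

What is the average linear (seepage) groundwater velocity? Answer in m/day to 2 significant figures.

0.48 m/day

∂h/∂x = (313.9 − 317.0) / (687597 − 687932) = +0.009254
∂h/∂y = (316.7 − 317.0) / (5946339 − 5946089) = -0.001200
|∇h| = √(0.009254² + -0.001200²) = 0.009331
Seepage velocity v = K·i/n = 16.0 × 0.009331 / 0.31 = 0.4816 m/day.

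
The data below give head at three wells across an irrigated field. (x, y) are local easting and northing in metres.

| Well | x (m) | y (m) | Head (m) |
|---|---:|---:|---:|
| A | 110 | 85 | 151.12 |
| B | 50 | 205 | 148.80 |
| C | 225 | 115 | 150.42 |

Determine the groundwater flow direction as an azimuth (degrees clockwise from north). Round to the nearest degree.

Differences from A: to B (Δx, Δy, Δh) = (-60, 120, -2.32); to C = (115, 30, -0.70).
Solve a·Δx + b·Δy = Δh: det = (-60)·30 − 115·120 = -15600.
∂h/∂x = [(-2.32)·30 − (-0.70)·120] / -15600 = -0.0009231
∂h/∂y = [(-60)·(-0.70) − 115·(-2.32)] / -15600 = -0.01979
Flow direction (−∇h) has components (+0.0009231 E, +0.01979 N).
Azimuth = atan2(E, N) = atan2(+0.0009231, +0.01979) = 2.7° ≈ 003°.

003°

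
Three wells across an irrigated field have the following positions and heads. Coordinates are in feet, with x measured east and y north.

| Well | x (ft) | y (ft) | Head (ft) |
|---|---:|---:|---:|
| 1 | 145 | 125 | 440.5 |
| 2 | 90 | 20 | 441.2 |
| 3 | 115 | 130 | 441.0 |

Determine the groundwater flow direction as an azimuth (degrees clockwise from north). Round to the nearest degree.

097°

Differences from 1: to 2 (Δx, Δy, Δh) = (-55, -105, +0.7); to 3 = (-30, 5, +0.5).
Determinant of the coordinate differences = (-55)·5 − (-30)·(-105) = -3425.
∂h/∂x = [(+0.7)·5 − (+0.5)·(-105)] / -3425 = -0.01635
∂h/∂y = [(-55)·(+0.5) − (-30)·(+0.7)] / -3425 = +0.001898
Flow direction (−∇h) has components (+0.01635 E, -0.001898 N).
Azimuth = atan2(E, N) = atan2(+0.01635, -0.001898) = 96.6° ≈ 097°.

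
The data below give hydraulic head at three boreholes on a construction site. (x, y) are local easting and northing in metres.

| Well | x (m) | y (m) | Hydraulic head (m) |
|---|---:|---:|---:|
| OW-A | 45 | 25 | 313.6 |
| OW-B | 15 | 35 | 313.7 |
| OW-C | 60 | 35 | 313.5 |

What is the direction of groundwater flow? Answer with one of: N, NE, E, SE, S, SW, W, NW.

Taking OW-A as reference: OW-B−OW-A = (-30, 10, +0.1); OW-C−OW-A = (15, 10, -0.1).
Solve a·Δx + b·Δy = Δh: det = (-30)·10 − 15·10 = -450.
∂h/∂x = [(+0.1)·10 − (-0.1)·10] / -450 = -0.004444
∂h/∂y = [(-30)·(-0.1) − 15·(+0.1)] / -450 = -0.003333
Flow = −∇h = (+0.004444 east, +0.003333 north), which points northeast.

NE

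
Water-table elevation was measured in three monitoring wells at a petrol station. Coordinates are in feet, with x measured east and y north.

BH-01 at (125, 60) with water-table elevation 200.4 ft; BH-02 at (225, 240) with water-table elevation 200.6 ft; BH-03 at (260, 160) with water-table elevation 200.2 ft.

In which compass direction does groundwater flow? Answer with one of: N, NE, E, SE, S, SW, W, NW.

SE

With h = a·x + b·y + c and BH-01 as origin, the differences give:
  100·a + 180·b = +0.2
  135·a + 100·b = -0.2
Eliminate b (×100 and ×180, subtract): -14300·a = 56.00 → a = ∂h/∂x = -0.003916
Back-substitute: b = ∂h/∂y = +0.003287.
Flow = −∇h = (+0.003916 east, -0.003287 north), which points southeast.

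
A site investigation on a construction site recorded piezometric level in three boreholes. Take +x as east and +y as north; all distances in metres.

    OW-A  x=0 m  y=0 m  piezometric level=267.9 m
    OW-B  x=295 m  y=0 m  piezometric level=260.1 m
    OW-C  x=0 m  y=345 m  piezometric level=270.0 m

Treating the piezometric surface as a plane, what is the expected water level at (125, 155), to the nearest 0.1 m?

∂h/∂x = (260.1 − 267.9) / (295 − 0) = -0.02644
∂h/∂y = (270.0 − 267.9) / (345 − 0) = +0.006087
h(125, 155) = 267.9 + (-0.02644)·(125) + (+0.006087)·(155) = 267.9 -3.305 +0.943 = 265.538 m.

265.5 m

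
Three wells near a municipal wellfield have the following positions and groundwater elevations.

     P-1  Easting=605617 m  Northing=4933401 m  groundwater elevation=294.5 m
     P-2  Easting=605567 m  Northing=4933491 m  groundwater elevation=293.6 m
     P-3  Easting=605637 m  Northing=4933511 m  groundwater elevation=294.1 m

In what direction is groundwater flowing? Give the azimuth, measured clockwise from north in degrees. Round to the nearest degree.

Taking P-1 as reference: P-2−P-1 = (-50, 90, -0.9); P-3−P-1 = (20, 110, -0.4).
Solve a·Δx + b·Δy = Δh: det = (-50)·110 − 20·90 = -7300.
∂h/∂x = [(-0.9)·110 − (-0.4)·90] / -7300 = +0.008630
∂h/∂y = [(-50)·(-0.4) − 20·(-0.9)] / -7300 = -0.005205
Flow direction (−∇h) has components (-0.008630 E, +0.005205 N).
Azimuth = atan2(E, N) = atan2(-0.008630, +0.005205) = 301.1° ≈ 301°.

301°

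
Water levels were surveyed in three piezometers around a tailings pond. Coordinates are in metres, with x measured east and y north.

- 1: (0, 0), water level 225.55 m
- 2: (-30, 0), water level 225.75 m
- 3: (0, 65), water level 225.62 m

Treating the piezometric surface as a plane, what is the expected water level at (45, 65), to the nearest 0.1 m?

∂h/∂x = (225.75 − 225.55) / (-30 − 0) = -0.006667
∂h/∂y = (225.62 − 225.55) / (65 − 0) = +0.001077
h(45, 65) = 225.55 + (-0.006667)·(45) + (+0.001077)·(65) = 225.55 -0.300 +0.070 = 225.320 m.

225.3 m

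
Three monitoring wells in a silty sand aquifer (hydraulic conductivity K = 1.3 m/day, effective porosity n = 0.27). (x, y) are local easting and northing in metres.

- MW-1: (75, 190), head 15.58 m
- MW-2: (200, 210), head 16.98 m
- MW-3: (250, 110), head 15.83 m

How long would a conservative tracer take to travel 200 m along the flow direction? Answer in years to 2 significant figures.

Differences from MW-1: to MW-2 (Δx, Δy, Δh) = (125, 20, +1.40); to MW-3 = (175, -80, +0.25).
Solve a·Δx + b·Δy = Δh: det = 125·(-80) − 175·20 = -13500.
∂h/∂x = [(+1.40)·(-80) − (+0.25)·20] / -13500 = +0.008667
∂h/∂y = [125·(+0.25) − 175·(+1.40)] / -13500 = +0.01583
|∇h| = √(0.008667² + 0.01583²) = 0.01805
Seepage velocity v = K·i/n = 1.3 × 0.01805 / 0.27 = 0.08691 m/day.
t = 200 / 0.08691 = 2301 days = 6.3 years.

6.3 years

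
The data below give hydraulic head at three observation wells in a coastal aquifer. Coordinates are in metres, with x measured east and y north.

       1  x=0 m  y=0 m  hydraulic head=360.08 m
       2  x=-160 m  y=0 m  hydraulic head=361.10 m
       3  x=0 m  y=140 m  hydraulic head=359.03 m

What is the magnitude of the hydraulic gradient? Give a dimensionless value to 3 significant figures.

0.00984

∂h/∂x = (361.10 − 360.08) / (-160 − 0) = -0.006375
∂h/∂y = (359.03 − 360.08) / (140 − 0) = -0.007500
|∇h| = √(-0.006375² + -0.007500²) = 0.009843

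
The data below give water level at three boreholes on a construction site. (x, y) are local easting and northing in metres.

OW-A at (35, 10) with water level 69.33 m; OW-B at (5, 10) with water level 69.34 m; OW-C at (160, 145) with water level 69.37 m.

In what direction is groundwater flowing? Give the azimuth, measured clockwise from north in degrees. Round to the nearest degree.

151°

Taking OW-A as reference: OW-B−OW-A = (-30, 0, +0.01); OW-C−OW-A = (125, 135, +0.04).
Determinant of the coordinate differences = (-30)·135 − 125·0 = -4050.
∂h/∂x = [(+0.01)·135 − (+0.04)·0] / -4050 = -0.0003333
∂h/∂y = [(-30)·(+0.04) − 125·(+0.01)] / -4050 = +0.0006049
Flow direction (−∇h) has components (+0.0003333 E, -0.0006049 N).
Azimuth = atan2(E, N) = atan2(+0.0003333, -0.0006049) = 151.1° ≈ 151°.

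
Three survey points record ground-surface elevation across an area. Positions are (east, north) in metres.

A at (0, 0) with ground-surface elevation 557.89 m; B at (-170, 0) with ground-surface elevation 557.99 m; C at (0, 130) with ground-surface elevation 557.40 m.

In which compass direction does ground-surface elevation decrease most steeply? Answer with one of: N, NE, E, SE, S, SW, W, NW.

N

∂z/∂x = (557.99 − 557.89) / (-170 − 0) = -0.0005882
∂z/∂y = (557.40 − 557.89) / (130 − 0) = -0.003769
Steepest decrease is along −∇f = (+0.0005882 E, +0.003769 N) → north.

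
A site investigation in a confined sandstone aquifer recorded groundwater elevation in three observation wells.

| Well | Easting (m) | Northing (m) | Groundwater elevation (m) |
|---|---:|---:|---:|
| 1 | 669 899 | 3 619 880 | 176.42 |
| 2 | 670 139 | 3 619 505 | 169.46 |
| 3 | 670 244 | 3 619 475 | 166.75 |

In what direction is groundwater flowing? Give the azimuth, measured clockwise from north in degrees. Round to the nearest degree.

096°

Differences from 1: to 2 (Δx, Δy, Δh) = (240, -375, -6.96); to 3 = (345, -405, -9.67).
Solve a·Δx + b·Δy = Δh: det = 240·(-405) − 345·(-375) = 32175.
∂h/∂x = [(-6.96)·(-405) − (-9.67)·(-375)] / 32175 = -0.02510
∂h/∂y = [240·(-9.67) − 345·(-6.96)] / 32175 = +0.002499
Flow direction (−∇h) has components (+0.02510 E, -0.002499 N).
Azimuth = atan2(E, N) = atan2(+0.02510, -0.002499) = 95.7° ≈ 096°.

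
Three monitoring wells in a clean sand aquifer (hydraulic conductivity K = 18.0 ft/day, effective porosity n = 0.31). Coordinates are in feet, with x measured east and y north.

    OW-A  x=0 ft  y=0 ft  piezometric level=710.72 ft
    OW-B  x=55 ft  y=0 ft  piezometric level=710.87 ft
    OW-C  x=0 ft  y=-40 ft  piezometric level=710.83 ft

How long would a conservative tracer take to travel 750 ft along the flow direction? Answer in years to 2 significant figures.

9.1 years

∂h/∂x = (710.87 − 710.72) / (55 − 0) = +0.002727
∂h/∂y = (710.83 − 710.72) / (-40 − 0) = -0.002750
|∇h| = √(0.002727² + -0.002750²) = 0.003873
Seepage velocity v = K·i/n = 18.0 × 0.003873 / 0.31 = 0.2249 ft/day.
t = 750 / 0.2249 = 3335 days = 9.13 years.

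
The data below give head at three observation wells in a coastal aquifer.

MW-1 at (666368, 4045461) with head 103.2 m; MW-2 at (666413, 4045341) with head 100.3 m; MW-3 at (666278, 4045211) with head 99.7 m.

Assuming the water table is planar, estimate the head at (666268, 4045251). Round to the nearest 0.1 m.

Differences from MW-1: to MW-2 (Δx, Δy, Δh) = (45, -120, -2.9); to MW-3 = (-90, -250, -3.5).
Determinant of the coordinate differences = 45·(-250) − (-90)·(-120) = -22050.
∂h/∂x = [(-2.9)·(-250) − (-3.5)·(-120)] / -22050 = -0.01383
∂h/∂y = [45·(-3.5) − (-90)·(-2.9)] / -22050 = +0.01898
h(666268, 4045251) = 103.2 + (-0.01383)·(-100) + (+0.01898)·(-210) = 103.2 +1.383 -3.986 = 100.598 m.

100.6 m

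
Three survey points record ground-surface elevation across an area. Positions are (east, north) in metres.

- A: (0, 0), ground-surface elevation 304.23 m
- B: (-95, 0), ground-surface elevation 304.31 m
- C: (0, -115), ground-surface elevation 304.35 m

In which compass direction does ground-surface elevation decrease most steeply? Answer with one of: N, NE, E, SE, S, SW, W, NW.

NE

∂z/∂x = (304.31 − 304.23) / (-95 − 0) = -0.0008421
∂z/∂y = (304.35 − 304.23) / (-115 − 0) = -0.001043
Steepest decrease is along −∇f = (+0.0008421 E, +0.001043 N) → northeast.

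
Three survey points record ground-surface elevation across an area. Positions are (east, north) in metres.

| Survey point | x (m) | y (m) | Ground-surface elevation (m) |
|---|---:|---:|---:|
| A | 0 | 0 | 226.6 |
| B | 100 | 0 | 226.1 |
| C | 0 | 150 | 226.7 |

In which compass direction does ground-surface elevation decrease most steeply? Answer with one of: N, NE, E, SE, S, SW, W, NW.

E

∂z/∂x = (226.1 − 226.6) / (100 − 0) = -0.005000
∂z/∂y = (226.7 − 226.6) / (150 − 0) = +0.0006667
Steepest decrease is along −∇f = (+0.005000 E, -0.0006667 N) → east.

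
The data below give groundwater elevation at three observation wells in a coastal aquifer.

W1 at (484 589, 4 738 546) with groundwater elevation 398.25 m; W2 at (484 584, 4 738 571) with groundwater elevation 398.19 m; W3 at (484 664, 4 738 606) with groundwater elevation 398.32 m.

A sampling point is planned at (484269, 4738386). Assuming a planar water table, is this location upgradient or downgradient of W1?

With h = a·x + b·y + c and W1 as origin, the differences give:
  (-5)·a + 25·b = -0.06
  75·a + 60·b = +0.07
Eliminate b (×60 and ×25, subtract): -2175·a = -5.350 → a = ∂h/∂x = +0.002460
Back-substitute: b = ∂h/∂y = -0.001908.
Head at (484269, 4738386) = 398.25 + (+0.002460)·(-320) + (-0.001908)·(-160) = 397.77 m.
That is lower than the 398.25 m at W1, so the point is downgradient.

downgradient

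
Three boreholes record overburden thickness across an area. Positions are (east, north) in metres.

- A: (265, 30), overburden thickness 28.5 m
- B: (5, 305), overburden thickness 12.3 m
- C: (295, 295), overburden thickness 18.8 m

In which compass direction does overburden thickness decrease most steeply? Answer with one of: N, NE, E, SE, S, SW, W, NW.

NW

Three-point gradient (reference A): Δ to B = (-260, 275, -16.2), Δ to C = (30, 265, -9.7).
∂d/∂x = +0.02107, ∂d/∂y = -0.03899 (det = -77150).
Steepest decrease is along −∇f = (-0.02107 E, +0.03899 N) → northwest.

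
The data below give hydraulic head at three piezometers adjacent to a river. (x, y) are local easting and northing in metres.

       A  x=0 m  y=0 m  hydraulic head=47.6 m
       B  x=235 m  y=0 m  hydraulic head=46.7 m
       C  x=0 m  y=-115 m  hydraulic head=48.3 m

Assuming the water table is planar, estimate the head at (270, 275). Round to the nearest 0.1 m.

∂h/∂x = (46.7 − 47.6) / (235 − 0) = -0.003830
∂h/∂y = (48.3 − 47.6) / (-115 − 0) = -0.006087
h(270, 275) = 47.6 + (-0.003830)·(270) + (-0.006087)·(275) = 47.6 -1.034 -1.674 = 44.892 m.

44.9 m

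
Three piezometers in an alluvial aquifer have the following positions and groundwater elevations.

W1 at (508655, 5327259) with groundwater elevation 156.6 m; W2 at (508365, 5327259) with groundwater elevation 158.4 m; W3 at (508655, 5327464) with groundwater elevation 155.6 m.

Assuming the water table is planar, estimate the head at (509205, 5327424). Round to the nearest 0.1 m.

152.4 m

∂h/∂x = (158.4 − 156.6) / (508365 − 508655) = -0.006207
∂h/∂y = (155.6 − 156.6) / (5327464 − 5327259) = -0.004878
h(509205, 5327424) = 156.6 + (-0.006207)·(550) + (-0.004878)·(165) = 156.6 -3.414 -0.805 = 152.381 m.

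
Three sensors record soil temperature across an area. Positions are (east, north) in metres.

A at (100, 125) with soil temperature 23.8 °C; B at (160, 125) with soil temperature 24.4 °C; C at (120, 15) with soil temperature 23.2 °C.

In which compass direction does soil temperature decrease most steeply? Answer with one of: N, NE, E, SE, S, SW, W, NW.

Taking A as reference: B−A = (60, 0, +0.6); C−A = (20, -110, -0.6).
Solve a·Δx + b·Δy = ΔT: det = 60·(-110) − 20·0 = -6600.
∂T/∂x = [(+0.6)·(-110) − (-0.6)·0] / -6600 = +0.010000
∂T/∂y = [60·(-0.6) − 20·(+0.6)] / -6600 = +0.007273
Steepest decrease is along −∇f = (-0.010000 E, -0.007273 N) → southwest.

SW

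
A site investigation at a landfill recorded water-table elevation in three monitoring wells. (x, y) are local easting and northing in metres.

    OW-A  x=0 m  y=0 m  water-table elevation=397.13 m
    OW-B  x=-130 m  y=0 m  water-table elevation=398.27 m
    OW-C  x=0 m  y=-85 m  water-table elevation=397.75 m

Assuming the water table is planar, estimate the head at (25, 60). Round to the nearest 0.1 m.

∂h/∂x = (398.27 − 397.13) / (-130 − 0) = -0.008769
∂h/∂y = (397.75 − 397.13) / (-85 − 0) = -0.007294
h(25, 60) = 397.13 + (-0.008769)·(25) + (-0.007294)·(60) = 397.13 -0.219 -0.438 = 396.473 m.

396.5 m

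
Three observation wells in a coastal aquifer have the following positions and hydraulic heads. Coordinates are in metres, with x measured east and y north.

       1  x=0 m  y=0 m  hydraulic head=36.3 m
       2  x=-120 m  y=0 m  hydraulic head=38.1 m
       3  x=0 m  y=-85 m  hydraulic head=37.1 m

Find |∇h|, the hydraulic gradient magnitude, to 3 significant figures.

0.0177

∂h/∂x = (38.1 − 36.3) / (-120 − 0) = -0.01500
∂h/∂y = (37.1 − 36.3) / (-85 − 0) = -0.009412
|∇h| = √(-0.01500² + -0.009412²) = 0.01771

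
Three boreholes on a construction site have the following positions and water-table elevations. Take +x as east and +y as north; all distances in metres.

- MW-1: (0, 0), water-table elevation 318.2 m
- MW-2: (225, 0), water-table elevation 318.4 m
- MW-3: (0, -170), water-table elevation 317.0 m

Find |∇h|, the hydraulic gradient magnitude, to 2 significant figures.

∂h/∂x = (318.4 − 318.2) / (225 − 0) = +0.0008889
∂h/∂y = (317.0 − 318.2) / (-170 − 0) = +0.007059
|∇h| = √(0.0008889² + 0.007059²) = 0.007115

0.0071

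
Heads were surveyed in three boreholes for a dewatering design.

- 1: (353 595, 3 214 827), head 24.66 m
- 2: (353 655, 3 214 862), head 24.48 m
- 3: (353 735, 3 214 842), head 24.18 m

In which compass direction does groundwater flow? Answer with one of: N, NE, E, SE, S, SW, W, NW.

With h = a·x + b·y + c and 1 as origin, the differences give:
  60·a + 35·b = -0.18
  140·a + 15·b = -0.48
Eliminate b (×15 and ×35, subtract): -4000·a = 14.100 → a = ∂h/∂x = -0.003525
Back-substitute: b = ∂h/∂y = +0.0009000.
Flow = −∇h = (+0.003525 east, -0.0009000 north), which points east.

E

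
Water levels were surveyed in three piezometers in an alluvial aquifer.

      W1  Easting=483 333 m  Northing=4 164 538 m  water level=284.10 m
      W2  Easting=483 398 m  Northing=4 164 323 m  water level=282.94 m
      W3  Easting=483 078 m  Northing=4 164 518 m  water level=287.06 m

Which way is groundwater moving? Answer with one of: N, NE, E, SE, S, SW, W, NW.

E

Taking W1 as reference: W2−W1 = (65, -215, -1.16); W3−W1 = (-255, -20, +2.96).
Determinant of the coordinate differences = 65·(-20) − (-255)·(-215) = -56125.
∂h/∂x = [(-1.16)·(-20) − (+2.96)·(-215)] / -56125 = -0.01175
∂h/∂y = [65·(+2.96) − (-255)·(-1.16)] / -56125 = +0.001842
Flow = −∇h = (+0.01175 east, -0.001842 north), which points east.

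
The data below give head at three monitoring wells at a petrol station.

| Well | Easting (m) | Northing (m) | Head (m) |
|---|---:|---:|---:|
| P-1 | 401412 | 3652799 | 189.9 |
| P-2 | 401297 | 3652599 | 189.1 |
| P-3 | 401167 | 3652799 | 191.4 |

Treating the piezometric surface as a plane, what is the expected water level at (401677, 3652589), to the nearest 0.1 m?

186.7 m

With h = a·x + b·y + c and P-1 as origin, the differences give:
  (-115)·a + (-200)·b = -0.8
  (-245)·a + 0·b = +1.5
Eliminate b (×0 and ×(-200), subtract): -49000·a = 300.00 → a = ∂h/∂x = -0.006122
Back-substitute: b = ∂h/∂y = +0.007520.
h(401677, 3652589) = 189.9 + (-0.006122)·(265) + (+0.007520)·(-210) = 189.9 -1.622 -1.579 = 186.698 m.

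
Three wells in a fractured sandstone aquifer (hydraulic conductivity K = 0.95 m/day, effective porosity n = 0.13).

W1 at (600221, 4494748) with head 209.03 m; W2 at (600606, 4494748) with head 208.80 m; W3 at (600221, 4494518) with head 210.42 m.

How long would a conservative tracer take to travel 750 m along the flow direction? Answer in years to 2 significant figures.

∂h/∂x = (208.80 − 209.03) / (600606 − 600221) = -0.0005974
∂h/∂y = (210.42 − 209.03) / (4494518 − 4494748) = -0.006043
|∇h| = √(-0.0005974² + -0.006043²) = 0.006072
Seepage velocity v = K·i/n = 0.95 × 0.006072 / 0.13 = 0.04437 m/day.
t = 750 / 0.04437 = 1.69e+04 days = 46.3 years.

46 years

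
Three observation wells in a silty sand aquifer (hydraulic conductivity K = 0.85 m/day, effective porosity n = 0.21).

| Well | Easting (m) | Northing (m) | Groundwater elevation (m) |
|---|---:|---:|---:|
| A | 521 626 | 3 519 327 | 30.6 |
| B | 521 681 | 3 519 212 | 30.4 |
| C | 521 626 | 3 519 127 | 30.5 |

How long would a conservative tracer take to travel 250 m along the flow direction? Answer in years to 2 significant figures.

64 years

Taking A as reference: B−A = (55, -115, -0.2); C−A = (0, -200, -0.1).
Determinant of the coordinate differences = 55·(-200) − 0·(-115) = -11000.
∂h/∂x = [(-0.2)·(-200) − (-0.1)·(-115)] / -11000 = -0.002591
∂h/∂y = [55·(-0.1) − 0·(-0.2)] / -11000 = +0.0005000
|∇h| = √(-0.002591² + 0.0005000²) = 0.002639
Seepage velocity v = K·i/n = 0.85 × 0.002639 / 0.21 = 0.01068 m/day.
t = 250 / 0.01068 = 2.341e+04 days = 64.1 years.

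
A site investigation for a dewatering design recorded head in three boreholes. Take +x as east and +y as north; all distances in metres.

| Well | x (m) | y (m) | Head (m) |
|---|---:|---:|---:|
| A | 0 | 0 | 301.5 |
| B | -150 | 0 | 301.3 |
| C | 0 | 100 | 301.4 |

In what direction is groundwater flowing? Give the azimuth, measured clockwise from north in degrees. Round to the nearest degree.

∂h/∂x = (301.3 − 301.5) / (-150 − 0) = +0.001333
∂h/∂y = (301.4 − 301.5) / (100 − 0) = -0.001000
Flow direction (−∇h) has components (-0.001333 E, +0.001000 N).
Azimuth = atan2(E, N) = atan2(-0.001333, +0.001000) = 306.9° ≈ 307°.

307°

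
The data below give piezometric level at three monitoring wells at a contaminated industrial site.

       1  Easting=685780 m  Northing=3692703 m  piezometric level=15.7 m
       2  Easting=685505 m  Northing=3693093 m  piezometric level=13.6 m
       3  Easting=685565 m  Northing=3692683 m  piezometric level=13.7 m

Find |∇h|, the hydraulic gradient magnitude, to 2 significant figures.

0.0093

Differences from 1: to 2 (Δx, Δy, Δh) = (-275, 390, -2.1); to 3 = (-215, -20, -2.0).
Solve a·Δx + b·Δy = Δh: det = (-275)·(-20) − (-215)·390 = 89350.
∂h/∂x = [(-2.1)·(-20) − (-2.0)·390] / 89350 = +0.009200
∂h/∂y = [(-275)·(-2.0) − (-215)·(-2.1)] / 89350 = +0.001102
|∇h| = √(0.009200² + 0.001102²) = 0.009266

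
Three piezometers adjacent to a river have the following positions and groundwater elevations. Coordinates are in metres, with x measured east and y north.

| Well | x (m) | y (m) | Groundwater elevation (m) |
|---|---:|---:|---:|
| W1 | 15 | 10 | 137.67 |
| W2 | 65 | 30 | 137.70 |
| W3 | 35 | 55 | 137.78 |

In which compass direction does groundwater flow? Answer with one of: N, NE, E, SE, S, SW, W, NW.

Differences from W1: to W2 (Δx, Δy, Δh) = (50, 20, +0.03); to W3 = (20, 45, +0.11).
Determinant of the coordinate differences = 50·45 − 20·20 = 1850.
∂h/∂x = [(+0.03)·45 − (+0.11)·20] / 1850 = -0.0004595
∂h/∂y = [50·(+0.11) − 20·(+0.03)] / 1850 = +0.002649
Flow = −∇h = (+0.0004595 east, -0.002649 north), which points south.

S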